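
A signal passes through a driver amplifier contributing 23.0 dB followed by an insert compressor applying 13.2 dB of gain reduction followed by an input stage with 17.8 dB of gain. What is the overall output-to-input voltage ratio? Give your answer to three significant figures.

24.0

Net gain = 23.0 + (−13.2) + 17.8 = 27.6 dB.
Voltage ratio = 10^(27.6/20) = 24.0.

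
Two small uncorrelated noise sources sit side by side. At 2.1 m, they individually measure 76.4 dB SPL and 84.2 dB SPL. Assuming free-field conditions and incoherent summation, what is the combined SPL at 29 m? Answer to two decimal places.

62.06 dB SPL

Combined at 2.1 m: 10·log₁₀(10^(76.4/10)+10^(84.2/10)) = 84.867 dB SPL.
Then apply −20·log₁₀(29/2.1) = -22.804 dB → 62.06 dB SPL.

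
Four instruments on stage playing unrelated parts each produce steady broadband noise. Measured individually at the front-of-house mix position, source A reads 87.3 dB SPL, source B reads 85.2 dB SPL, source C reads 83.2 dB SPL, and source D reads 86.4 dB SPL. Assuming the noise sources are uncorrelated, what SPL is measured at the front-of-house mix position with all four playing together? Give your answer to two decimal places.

91.80 dB SPL

Uncorrelated sources add in intensity (power), not in dB.
L_total = 10·log₁₀(10^(87.3/10) + 10^(85.2/10) + 10^(83.2/10) + 10^(86.4/10)) = 10·log₁₀(1514000000) = 91.80 dB SPL.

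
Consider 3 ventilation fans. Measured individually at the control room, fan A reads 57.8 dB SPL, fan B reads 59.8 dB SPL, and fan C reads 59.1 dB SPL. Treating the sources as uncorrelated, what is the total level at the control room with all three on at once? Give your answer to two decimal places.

Incoherent sources sum as intensities:
L_total = 10·log₁₀(10^(57.8/10) + 10^(59.8/10) + 10^(59.1/10)) = 10·log₁₀(2370000) = 63.75 dB SPL.

63.75 dB SPL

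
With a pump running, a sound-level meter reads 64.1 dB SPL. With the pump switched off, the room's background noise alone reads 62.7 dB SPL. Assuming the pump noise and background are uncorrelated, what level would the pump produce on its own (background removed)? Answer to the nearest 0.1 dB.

Background correction is a power subtraction:
L_src = 10·log₁₀(10^(64.1/10) − 10^(62.7/10)) = 10·log₁₀(708300) = 58.5 dB SPL.

58.5 dB SPL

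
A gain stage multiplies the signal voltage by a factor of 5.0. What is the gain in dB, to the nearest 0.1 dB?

For a voltage ratio, dB = 20·log₁₀(V₂/V₁).
20·log₁₀(5.0) = 14.0 dB.

14.0 dB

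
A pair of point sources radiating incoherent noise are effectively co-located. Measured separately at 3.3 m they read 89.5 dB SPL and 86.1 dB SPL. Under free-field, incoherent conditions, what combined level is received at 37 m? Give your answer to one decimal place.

70.1 dB SPL

Combined at 3.3 m: 10·log₁₀(10^(89.5/10)+10^(86.1/10)) = 91.13 dB SPL.
Then apply −20·log₁₀(37/3.3) = -20.99 dB → 70.1 dB SPL.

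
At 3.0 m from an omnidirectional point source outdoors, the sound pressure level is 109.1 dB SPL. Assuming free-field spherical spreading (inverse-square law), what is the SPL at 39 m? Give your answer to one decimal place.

86.8 dB SPL

For a point source in a free field, ΔL = −20·log₁₀(d₂/d₁).
ΔL = −20·log₁₀(39/3.0) = -22.28 dB, so L₂ = 109.1 + (-22.28) = 86.8 dB SPL.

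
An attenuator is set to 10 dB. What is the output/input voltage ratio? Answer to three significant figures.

Voltage ratio = 10^(dB/20).
10^(-10/20) = 10^(-0.5000) = 0.316.

0.316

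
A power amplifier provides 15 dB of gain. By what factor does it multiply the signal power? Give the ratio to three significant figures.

31.6

Power ratio = 10^(dB/10).
10^(15/10) = 10^(1.500) = 31.6.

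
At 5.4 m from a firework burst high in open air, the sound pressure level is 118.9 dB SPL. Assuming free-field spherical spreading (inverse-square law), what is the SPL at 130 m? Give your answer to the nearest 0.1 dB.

91.3 dB SPL

Free-field point source: level drops by 20·log₁₀ of the distance ratio.
ΔL = −20·log₁₀(130/5.4) = -27.63 dB, so L₂ = 118.9 + (-27.63) = 91.3 dB SPL.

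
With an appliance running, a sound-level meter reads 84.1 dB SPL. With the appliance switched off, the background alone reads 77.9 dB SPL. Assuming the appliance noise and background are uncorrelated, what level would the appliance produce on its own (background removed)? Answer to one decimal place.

82.9 dB SPL

Remove the background by subtracting linear intensities:
L_src = 10·log₁₀(10^(84.1/10) − 10^(77.9/10)) = 10·log₁₀(195400000) = 82.9 dB SPL.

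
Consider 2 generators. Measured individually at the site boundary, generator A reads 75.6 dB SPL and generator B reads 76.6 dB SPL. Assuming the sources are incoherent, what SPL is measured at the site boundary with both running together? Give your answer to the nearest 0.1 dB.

79.1 dB SPL

Uncorrelated sources add in intensity (power), not in dB.
L_total = 10·log₁₀(10^(75.6/10) + 10^(76.6/10)) = 10·log₁₀(82020000) = 79.1 dB SPL.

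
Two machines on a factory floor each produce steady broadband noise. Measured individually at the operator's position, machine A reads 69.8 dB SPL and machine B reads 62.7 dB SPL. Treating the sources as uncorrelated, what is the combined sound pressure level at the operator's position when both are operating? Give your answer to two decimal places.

Add the sources as powers (linear), then convert back to dB:
L_total = 10·log₁₀(10^(69.8/10) + 10^(62.7/10)) = 10·log₁₀(11410000) = 70.57 dB SPL.

70.57 dB SPL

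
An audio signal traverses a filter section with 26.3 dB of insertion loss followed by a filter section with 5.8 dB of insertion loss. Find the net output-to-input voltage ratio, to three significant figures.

Net gain = (−26.3) + (−5.8) = -32.1 dB.
Voltage ratio = 10^(-32.1/20) = 0.0248.

0.0248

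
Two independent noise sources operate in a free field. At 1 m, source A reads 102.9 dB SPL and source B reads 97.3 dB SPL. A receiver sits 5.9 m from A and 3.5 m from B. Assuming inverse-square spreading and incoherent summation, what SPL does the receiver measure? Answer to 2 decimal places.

89.99 dB SPL

At the listener: L_A = 102.9 − 20·log₁₀(5.9) = 87.483 dB; L_B = 97.3 − 20·log₁₀(3.5) = 86.419 dB.
Combined: 10·log₁₀(10^(87.483/10)+10^(86.419/10)) = 89.99 dB SPL.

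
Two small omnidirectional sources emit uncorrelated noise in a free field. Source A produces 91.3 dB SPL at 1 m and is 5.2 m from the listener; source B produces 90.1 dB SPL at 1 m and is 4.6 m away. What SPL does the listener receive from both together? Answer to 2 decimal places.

At the listener: L_A = 91.3 − 20·log₁₀(5.2) = 76.980 dB; L_B = 90.1 − 20·log₁₀(4.6) = 76.845 dB.
Combined: 10·log₁₀(10^(76.980/10)+10^(76.845/10)) = 79.92 dB SPL.

79.92 dB SPL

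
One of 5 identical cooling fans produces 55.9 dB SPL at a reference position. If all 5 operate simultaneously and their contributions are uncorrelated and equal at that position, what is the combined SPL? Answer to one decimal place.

5 equal incoherent sources raise the level by 10·log₁₀(5) = 6.99 dB.
L_total = 55.9 + 6.99 = 62.9 dB SPL.

62.9 dB SPL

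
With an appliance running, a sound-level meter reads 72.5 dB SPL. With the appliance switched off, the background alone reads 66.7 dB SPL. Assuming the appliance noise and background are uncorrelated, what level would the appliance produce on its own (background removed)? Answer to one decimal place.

71.2 dB SPL

Subtract intensities: L_src = 10·log₁₀(10^(L_total/10) − 10^(L_bg/10)).
L_src = 10·log₁₀(10^(72.5/10) − 10^(66.7/10)) = 10·log₁₀(13110000) = 71.2 dB SPL.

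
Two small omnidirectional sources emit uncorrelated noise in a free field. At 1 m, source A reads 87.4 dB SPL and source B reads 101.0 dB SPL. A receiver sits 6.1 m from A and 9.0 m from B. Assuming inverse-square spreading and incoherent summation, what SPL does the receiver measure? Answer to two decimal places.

82.31 dB SPL

At the listener: L_A = 87.4 − 20·log₁₀(6.1) = 71.693 dB; L_B = 101.0 − 20·log₁₀(9.0) = 81.915 dB.
Combined: 10·log₁₀(10^(71.693/10)+10^(81.915/10)) = 82.31 dB SPL.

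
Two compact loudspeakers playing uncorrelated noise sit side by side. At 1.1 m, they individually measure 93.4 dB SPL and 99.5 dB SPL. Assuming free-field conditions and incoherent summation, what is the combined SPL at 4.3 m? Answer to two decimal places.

Combined at 1.1 m: 10·log₁₀(10^(93.4/10)+10^(99.5/10)) = 100.453 dB SPL.
Then apply −20·log₁₀(4.3/1.1) = -11.842 dB → 88.61 dB SPL.

88.61 dB SPL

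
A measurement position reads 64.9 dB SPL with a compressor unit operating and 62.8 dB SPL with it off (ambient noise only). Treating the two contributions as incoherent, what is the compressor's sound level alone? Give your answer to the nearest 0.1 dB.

60.7 dB SPL

Background correction is a power subtraction:
L_src = 10·log₁₀(10^(64.9/10) − 10^(62.8/10)) = 10·log₁₀(1185000) = 60.7 dB SPL.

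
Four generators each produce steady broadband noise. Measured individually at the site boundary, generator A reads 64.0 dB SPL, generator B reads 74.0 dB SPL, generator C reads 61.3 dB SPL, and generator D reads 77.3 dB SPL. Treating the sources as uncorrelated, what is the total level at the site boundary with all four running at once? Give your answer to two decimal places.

Add the sources as powers (linear), then convert back to dB:
L_total = 10·log₁₀(10^(64.0/10) + 10^(74.0/10) + 10^(61.3/10) + 10^(77.3/10)) = 10·log₁₀(82680000) = 79.17 dB SPL.

79.17 dB SPL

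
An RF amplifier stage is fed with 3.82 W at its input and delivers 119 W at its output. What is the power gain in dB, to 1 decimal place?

Power is a power quantity, so gain = 10·log₁₀(P_out/P_in).
10·log₁₀(119/3.82) = 10·log₁₀(31.15) = 14.9 dB.

14.9 dB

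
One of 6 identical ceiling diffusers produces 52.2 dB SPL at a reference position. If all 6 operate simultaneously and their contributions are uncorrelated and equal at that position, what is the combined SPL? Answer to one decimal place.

6 equal incoherent sources raise the level by 10·log₁₀(6) = 7.78 dB.
L_total = 52.2 + 7.78 = 60.0 dB SPL.

60.0 dB SPL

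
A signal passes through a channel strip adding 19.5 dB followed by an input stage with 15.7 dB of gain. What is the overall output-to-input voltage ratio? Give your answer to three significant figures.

57.5

Net gain = 19.5 + 15.7 = 35.2 dB.
Voltage ratio = 10^(35.2/20) = 57.5.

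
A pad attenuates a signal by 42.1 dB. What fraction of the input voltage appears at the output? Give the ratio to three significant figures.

0.00785

Voltage ratio = 10^(dB/20).
10^(-42.1/20) = 10^(-2.105) = 0.00785.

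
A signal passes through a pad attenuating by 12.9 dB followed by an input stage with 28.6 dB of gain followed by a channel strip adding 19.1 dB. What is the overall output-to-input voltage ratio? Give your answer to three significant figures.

Net gain = (−12.9) + 28.6 + 19.1 = 34.8 dB.
Voltage ratio = 10^(34.8/20) = 55.0.

55.0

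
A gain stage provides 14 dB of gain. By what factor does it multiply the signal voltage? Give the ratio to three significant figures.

5.01

Voltage ratio = 10^(dB/20).
10^(14/20) = 10^(0.7000) = 5.01.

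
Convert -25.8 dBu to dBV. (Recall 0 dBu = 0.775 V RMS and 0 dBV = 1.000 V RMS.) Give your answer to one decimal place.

The offset between the scales is 20·log₁₀(0.775/1.000) = −2.214 dB.
So dBV = -25.8 − 2.214 = -28.0 dBV.

-28.0 dBV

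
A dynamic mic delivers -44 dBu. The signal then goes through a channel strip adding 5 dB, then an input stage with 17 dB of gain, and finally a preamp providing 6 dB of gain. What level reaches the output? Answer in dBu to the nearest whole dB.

-16 dBu

In dB, series stages simply add:
-44 + 5 + 17 + 6 = -16 dBu.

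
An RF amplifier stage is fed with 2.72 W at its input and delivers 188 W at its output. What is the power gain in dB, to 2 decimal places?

Power ratio → dB uses the 10·log₁₀ form:
10·log₁₀(188/2.72) = 10·log₁₀(69.12) = 18.40 dB.

18.40 dB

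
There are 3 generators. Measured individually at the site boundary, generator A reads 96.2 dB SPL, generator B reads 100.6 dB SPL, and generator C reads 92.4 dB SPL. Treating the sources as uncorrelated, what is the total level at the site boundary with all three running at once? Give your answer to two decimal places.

102.40 dB SPL

Add the sources as powers (linear), then convert back to dB:
L_total = 10·log₁₀(10^(96.2/10) + 10^(100.6/10) + 10^(92.4/10)) = 10·log₁₀(17388000000) = 102.40 dB SPL.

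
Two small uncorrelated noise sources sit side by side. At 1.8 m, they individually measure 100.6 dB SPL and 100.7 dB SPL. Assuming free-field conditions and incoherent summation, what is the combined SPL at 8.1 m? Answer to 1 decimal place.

90.6 dB SPL

Combined at 1.8 m: 10·log₁₀(10^(100.6/10)+10^(100.7/10)) = 103.66 dB SPL.
Then apply −20·log₁₀(8.1/1.8) = -13.06 dB → 90.6 dB SPL.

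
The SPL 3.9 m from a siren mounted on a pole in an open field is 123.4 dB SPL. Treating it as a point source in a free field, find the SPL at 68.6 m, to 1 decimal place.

Inverse-square spreading gives ΔL = −20·log₁₀(d₂/d₁).
ΔL = −20·log₁₀(68.6/3.9) = -24.91 dB, so L₂ = 123.4 + (-24.91) = 98.5 dB SPL.

98.5 dB SPL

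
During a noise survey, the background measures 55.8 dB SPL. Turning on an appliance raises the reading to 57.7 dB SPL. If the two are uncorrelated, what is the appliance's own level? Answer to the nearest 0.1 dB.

53.2 dB SPL

Subtract intensities: L_src = 10·log₁₀(10^(L_total/10) − 10^(L_bg/10)).
L_src = 10·log₁₀(10^(57.7/10) − 10^(55.8/10)) = 10·log₁₀(208700) = 53.2 dB SPL.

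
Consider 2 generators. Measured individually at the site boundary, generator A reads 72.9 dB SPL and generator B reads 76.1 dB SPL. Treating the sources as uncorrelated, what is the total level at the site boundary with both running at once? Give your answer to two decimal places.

Add the sources as powers (linear), then convert back to dB:
L_total = 10·log₁₀(10^(72.9/10) + 10^(76.1/10)) = 10·log₁₀(60240000) = 77.80 dB SPL.

77.80 dB SPL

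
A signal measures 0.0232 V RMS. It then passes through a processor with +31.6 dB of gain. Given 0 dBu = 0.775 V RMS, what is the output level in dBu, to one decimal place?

Input level: 20·log₁₀(0.0232/0.775) = -30.48 dBu.
Output: -30.48 + 31.6 = +1.1 dBu.

+1.1 dBu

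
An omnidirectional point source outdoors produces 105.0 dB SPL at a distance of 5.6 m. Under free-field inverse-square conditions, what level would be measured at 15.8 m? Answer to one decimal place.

96.0 dB SPL

Free-field point source: level drops by 20·log₁₀ of the distance ratio.
ΔL = −20·log₁₀(15.8/5.6) = -9.01 dB, so L₂ = 105.0 + (-9.01) = 96.0 dB SPL.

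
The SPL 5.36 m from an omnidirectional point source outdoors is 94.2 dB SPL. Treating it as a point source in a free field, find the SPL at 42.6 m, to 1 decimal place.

Free-field point source: level drops by 20·log₁₀ of the distance ratio.
ΔL = −20·log₁₀(42.6/5.36) = -18.00 dB, so L₂ = 94.2 + (-18.00) = 76.2 dB SPL.

76.2 dB SPL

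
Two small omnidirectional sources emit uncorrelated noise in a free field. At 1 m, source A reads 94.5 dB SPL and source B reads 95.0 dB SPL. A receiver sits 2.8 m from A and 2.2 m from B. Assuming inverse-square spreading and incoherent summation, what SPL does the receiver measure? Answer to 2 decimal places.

90.06 dB SPL

At the listener: L_A = 94.5 − 20·log₁₀(2.8) = 85.557 dB; L_B = 95.0 − 20·log₁₀(2.2) = 88.152 dB.
Combined: 10·log₁₀(10^(85.557/10)+10^(88.152/10)) = 90.06 dB SPL.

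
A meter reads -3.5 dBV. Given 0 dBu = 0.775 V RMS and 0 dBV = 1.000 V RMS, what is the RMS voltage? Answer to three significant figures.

0.668 V

V = 1.000 V × 10^(-3.5/20).
= 1.000 × 0.6683 = 0.668 V.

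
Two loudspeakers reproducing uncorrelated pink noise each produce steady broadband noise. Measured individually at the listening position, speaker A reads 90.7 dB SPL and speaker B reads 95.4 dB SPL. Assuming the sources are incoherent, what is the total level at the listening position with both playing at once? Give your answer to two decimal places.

96.67 dB SPL

Uncorrelated sources add in intensity (power), not in dB.
L_total = 10·log₁₀(10^(90.7/10) + 10^(95.4/10)) = 10·log₁₀(4642000000) = 96.67 dB SPL.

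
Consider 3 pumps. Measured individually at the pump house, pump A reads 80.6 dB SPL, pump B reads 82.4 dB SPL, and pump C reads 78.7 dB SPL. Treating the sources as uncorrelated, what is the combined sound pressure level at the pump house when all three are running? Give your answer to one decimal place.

Incoherent sources sum as intensities:
L_total = 10·log₁₀(10^(80.6/10) + 10^(82.4/10) + 10^(78.7/10)) = 10·log₁₀(362700000) = 85.6 dB SPL.

85.6 dB SPL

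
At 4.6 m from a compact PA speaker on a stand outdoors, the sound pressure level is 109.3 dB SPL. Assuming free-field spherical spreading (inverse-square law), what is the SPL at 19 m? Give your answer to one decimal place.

97.0 dB SPL

Inverse-square spreading gives ΔL = −20·log₁₀(d₂/d₁).
ΔL = −20·log₁₀(19/4.6) = -12.32 dB, so L₂ = 109.3 + (-12.32) = 97.0 dB SPL.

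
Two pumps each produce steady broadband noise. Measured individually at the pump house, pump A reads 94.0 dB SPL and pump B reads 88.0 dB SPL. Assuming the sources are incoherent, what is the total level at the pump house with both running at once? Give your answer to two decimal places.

94.97 dB SPL

Incoherent sources sum as intensities:
L_total = 10·log₁₀(10^(94.0/10) + 10^(88.0/10)) = 10·log₁₀(3143000000) = 94.97 dB SPL.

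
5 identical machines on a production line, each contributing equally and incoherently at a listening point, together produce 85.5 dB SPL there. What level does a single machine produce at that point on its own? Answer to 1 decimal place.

78.5 dB SPL

5 equal incoherent sources add 10·log₁₀(5) = 6.99 dB over one source.
L_one = 85.5 − 6.99 = 78.5 dB SPL.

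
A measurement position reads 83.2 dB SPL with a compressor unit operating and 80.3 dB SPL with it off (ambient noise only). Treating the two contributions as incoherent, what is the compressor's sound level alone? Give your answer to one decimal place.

Remove the background by subtracting linear intensities:
L_src = 10·log₁₀(10^(83.2/10) − 10^(80.3/10)) = 10·log₁₀(101800000) = 80.1 dB SPL.

80.1 dB SPL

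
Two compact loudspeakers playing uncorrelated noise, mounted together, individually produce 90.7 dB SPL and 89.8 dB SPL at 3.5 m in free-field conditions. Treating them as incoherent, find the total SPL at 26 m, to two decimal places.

Combined at 3.5 m: 10·log₁₀(10^(90.7/10)+10^(89.8/10)) = 93.284 dB SPL.
Then apply −20·log₁₀(26/3.5) = -17.418 dB → 75.87 dB SPL.

75.87 dB SPL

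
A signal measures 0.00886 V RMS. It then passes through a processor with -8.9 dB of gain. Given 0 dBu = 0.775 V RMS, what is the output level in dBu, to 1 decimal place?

-47.7 dBu

Input level: 20·log₁₀(0.00886/0.775) = -38.84 dBu.
Output: -38.84 − 8.9 = -47.7 dBu.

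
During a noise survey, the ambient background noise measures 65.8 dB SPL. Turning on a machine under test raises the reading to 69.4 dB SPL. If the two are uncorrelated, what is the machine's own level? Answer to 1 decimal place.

Background correction is a power subtraction:
L_src = 10·log₁₀(10^(69.4/10) − 10^(65.8/10)) = 10·log₁₀(4908000) = 66.9 dB SPL.

66.9 dB SPL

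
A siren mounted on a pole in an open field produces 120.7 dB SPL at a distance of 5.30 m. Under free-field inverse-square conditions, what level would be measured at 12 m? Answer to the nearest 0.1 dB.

113.6 dB SPL

Inverse-square spreading gives ΔL = −20·log₁₀(d₂/d₁).
ΔL = −20·log₁₀(12/5.30) = -7.10 dB, so L₂ = 120.7 + (-7.10) = 113.6 dB SPL.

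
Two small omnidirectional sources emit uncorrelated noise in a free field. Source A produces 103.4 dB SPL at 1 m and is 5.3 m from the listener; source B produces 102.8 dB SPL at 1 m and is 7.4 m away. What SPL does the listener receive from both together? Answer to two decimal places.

At the listener: L_A = 103.4 − 20·log₁₀(5.3) = 88.914 dB; L_B = 102.8 − 20·log₁₀(7.4) = 85.415 dB.
Combined: 10·log₁₀(10^(88.914/10)+10^(85.415/10)) = 90.52 dB SPL.

90.52 dB SPL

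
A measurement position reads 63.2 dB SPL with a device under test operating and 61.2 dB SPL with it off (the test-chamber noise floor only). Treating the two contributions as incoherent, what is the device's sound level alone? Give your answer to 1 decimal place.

Subtract intensities: L_src = 10·log₁₀(10^(L_total/10) − 10^(L_bg/10)).
L_src = 10·log₁₀(10^(63.2/10) − 10^(61.2/10)) = 10·log₁₀(771000) = 58.9 dB SPL.

58.9 dB SPL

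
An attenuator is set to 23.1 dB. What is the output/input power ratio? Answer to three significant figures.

0.00490

Power ratio = 10^(dB/10).
10^(-23.1/10) = 10^(-2.310) = 0.00490.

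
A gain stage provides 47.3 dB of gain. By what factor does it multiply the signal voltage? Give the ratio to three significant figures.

232

Voltage ratio = 10^(dB/20).
10^(47.3/20) = 10^(2.365) = 232.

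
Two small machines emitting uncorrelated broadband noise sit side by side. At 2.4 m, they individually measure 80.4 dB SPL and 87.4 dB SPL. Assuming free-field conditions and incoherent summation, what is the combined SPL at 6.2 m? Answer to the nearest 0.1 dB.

79.9 dB SPL

Combined at 2.4 m: 10·log₁₀(10^(80.4/10)+10^(87.4/10)) = 88.19 dB SPL.
Then apply −20·log₁₀(6.2/2.4) = -8.24 dB → 79.9 dB SPL.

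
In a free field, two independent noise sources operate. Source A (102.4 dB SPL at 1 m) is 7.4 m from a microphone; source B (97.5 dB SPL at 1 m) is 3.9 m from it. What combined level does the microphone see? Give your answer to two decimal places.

At the listener: L_A = 102.4 − 20·log₁₀(7.4) = 85.015 dB; L_B = 97.5 − 20·log₁₀(3.9) = 85.679 dB.
Combined: 10·log₁₀(10^(85.015/10)+10^(85.679/10)) = 88.37 dB SPL.

88.37 dB SPL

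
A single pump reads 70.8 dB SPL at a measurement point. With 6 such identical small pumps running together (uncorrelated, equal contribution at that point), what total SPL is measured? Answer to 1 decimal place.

78.6 dB SPL

6 equal incoherent sources raise the level by 10·log₁₀(6) = 7.78 dB.
L_total = 70.8 + 7.78 = 78.6 dB SPL.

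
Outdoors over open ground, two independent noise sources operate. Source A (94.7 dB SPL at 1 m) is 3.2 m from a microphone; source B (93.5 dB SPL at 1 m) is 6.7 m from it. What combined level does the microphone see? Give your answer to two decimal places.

At the listener: L_A = 94.7 − 20·log₁₀(3.2) = 84.597 dB; L_B = 93.5 − 20·log₁₀(6.7) = 76.979 dB.
Combined: 10·log₁₀(10^(84.597/10)+10^(76.979/10)) = 85.29 dB SPL.

85.29 dB SPL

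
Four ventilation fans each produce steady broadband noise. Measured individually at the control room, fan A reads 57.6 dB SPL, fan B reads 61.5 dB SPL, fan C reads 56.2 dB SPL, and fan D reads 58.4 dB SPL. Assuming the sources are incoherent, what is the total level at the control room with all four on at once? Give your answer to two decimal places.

Add the sources as powers (linear), then convert back to dB:
L_total = 10·log₁₀(10^(57.6/10) + 10^(61.5/10) + 10^(56.2/10) + 10^(58.4/10)) = 10·log₁₀(3097000) = 64.91 dB SPL.

64.91 dB SPL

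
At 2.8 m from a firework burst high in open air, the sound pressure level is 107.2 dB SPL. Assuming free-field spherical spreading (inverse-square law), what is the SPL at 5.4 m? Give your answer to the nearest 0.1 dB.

101.5 dB SPL

Free-field point source: level drops by 20·log₁₀ of the distance ratio.
ΔL = −20·log₁₀(5.4/2.8) = -5.70 dB, so L₂ = 107.2 + (-5.70) = 101.5 dB SPL.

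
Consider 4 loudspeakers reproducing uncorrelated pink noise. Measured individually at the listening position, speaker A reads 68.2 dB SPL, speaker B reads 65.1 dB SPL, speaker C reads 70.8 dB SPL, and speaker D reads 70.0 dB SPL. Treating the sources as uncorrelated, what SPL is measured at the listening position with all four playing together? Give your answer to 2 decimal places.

75.03 dB SPL

Incoherent sources sum as intensities:
L_total = 10·log₁₀(10^(68.2/10) + 10^(65.1/10) + 10^(70.8/10) + 10^(70.0/10)) = 10·log₁₀(31870000) = 75.03 dB SPL.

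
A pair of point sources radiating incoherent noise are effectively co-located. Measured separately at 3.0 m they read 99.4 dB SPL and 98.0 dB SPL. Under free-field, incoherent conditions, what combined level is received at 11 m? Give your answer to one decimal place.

90.5 dB SPL

Combined at 3.0 m: 10·log₁₀(10^(99.4/10)+10^(98.0/10)) = 101.77 dB SPL.
Then apply −20·log₁₀(11/3.0) = -11.29 dB → 90.5 dB SPL.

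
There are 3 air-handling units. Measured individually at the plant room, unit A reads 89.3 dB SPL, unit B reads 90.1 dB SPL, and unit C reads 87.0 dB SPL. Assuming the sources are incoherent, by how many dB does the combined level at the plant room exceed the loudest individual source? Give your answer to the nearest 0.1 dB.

Incoherent sources sum as intensities:
L_total = 10·log₁₀(10^(89.3/10) + 10^(90.1/10) + 10^(87.0/10)) = 93.76 dB SPL.
Excess over the loudest (90.1 dB): 93.76 − 90.1 = 3.7 dB.

3.7 dB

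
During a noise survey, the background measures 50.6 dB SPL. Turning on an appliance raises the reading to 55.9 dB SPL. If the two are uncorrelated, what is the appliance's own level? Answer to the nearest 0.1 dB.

Remove the background by subtracting linear intensities:
L_src = 10·log₁₀(10^(55.9/10) − 10^(50.6/10)) = 10·log₁₀(274200) = 54.4 dB SPL.

54.4 dB SPL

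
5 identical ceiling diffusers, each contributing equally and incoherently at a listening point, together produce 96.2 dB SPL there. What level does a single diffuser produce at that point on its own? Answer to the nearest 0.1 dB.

89.2 dB SPL

5 equal incoherent sources add 10·log₁₀(5) = 6.99 dB over one source.
L_one = 96.2 − 6.99 = 89.2 dB SPL.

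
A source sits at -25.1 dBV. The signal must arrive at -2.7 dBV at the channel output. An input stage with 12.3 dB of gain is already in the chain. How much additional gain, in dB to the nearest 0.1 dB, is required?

10.1 dB

The required make-up gain is the shortfall in the dB sum.
G = -2.7 − (-25.1) − 12.3 = 10.1 dB.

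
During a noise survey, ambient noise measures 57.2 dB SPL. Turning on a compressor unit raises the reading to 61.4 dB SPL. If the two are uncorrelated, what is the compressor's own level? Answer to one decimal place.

Remove the background by subtracting linear intensities:
L_src = 10·log₁₀(10^(61.4/10) − 10^(57.2/10)) = 10·log₁₀(855600) = 59.3 dB SPL.

59.3 dB SPL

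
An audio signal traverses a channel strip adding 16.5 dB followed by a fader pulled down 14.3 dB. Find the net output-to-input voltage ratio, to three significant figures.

1.29

Net gain = 16.5 + (−14.3) = 2.2 dB.
Voltage ratio = 10^(2.2/20) = 1.29.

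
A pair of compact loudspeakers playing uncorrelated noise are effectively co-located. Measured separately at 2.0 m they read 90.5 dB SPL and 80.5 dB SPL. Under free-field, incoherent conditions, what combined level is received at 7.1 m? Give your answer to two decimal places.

79.91 dB SPL

Combined at 2.0 m: 10·log₁₀(10^(90.5/10)+10^(80.5/10)) = 90.914 dB SPL.
Then apply −20·log₁₀(7.1/2.0) = -11.005 dB → 79.91 dB SPL.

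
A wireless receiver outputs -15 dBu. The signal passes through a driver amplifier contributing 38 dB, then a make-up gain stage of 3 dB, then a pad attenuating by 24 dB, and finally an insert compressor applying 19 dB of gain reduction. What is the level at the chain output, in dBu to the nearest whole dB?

-17 dBu

Cascaded gains and losses add directly in dB.
-15 + 38 + 3 − 24 − 19 = -17 dBu.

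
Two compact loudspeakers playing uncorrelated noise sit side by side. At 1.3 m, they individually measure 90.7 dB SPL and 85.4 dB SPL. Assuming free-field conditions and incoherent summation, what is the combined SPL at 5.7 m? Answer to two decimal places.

Combined at 1.3 m: 10·log₁₀(10^(90.7/10)+10^(85.4/10)) = 91.823 dB SPL.
Then apply −20·log₁₀(5.7/1.3) = -12.839 dB → 78.98 dB SPL.

78.98 dB SPL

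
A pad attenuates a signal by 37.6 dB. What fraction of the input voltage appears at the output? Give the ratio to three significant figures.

0.0132

Voltage ratio = 10^(dB/20).
10^(-37.6/20) = 10^(-1.880) = 0.0132.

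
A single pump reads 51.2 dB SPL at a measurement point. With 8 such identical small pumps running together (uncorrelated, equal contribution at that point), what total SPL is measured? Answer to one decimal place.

8 equal incoherent sources raise the level by 10·log₁₀(8) = 9.03 dB.
L_total = 51.2 + 9.03 = 60.2 dB SPL.

60.2 dB SPL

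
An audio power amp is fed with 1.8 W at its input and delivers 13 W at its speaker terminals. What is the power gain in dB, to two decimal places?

8.59 dB

For a power ratio, dB = 10·log₁₀(P₂/P₁).
10·log₁₀(13/1.8) = 10·log₁₀(7.222) = 8.59 dB.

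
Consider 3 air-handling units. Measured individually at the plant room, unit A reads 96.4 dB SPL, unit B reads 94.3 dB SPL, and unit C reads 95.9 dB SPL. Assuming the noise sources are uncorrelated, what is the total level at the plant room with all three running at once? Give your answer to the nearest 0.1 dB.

Uncorrelated sources add in intensity (power), not in dB.
L_total = 10·log₁₀(10^(96.4/10) + 10^(94.3/10) + 10^(95.9/10)) = 10·log₁₀(10947000000) = 100.4 dB SPL.

100.4 dB SPL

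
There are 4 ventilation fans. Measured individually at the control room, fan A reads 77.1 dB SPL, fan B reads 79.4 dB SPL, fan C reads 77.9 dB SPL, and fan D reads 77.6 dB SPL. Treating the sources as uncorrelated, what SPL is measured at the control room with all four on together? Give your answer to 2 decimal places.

Add the sources as powers (linear), then convert back to dB:
L_total = 10·log₁₀(10^(77.1/10) + 10^(79.4/10) + 10^(77.9/10) + 10^(77.6/10)) = 10·log₁₀(257600000) = 84.11 dB SPL.

84.11 dB SPL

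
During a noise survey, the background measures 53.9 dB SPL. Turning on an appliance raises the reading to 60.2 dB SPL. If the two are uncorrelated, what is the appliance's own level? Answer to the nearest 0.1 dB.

Remove the background by subtracting linear intensities:
L_src = 10·log₁₀(10^(60.2/10) − 10^(53.9/10)) = 10·log₁₀(801700) = 59.0 dB SPL.

59.0 dB SPL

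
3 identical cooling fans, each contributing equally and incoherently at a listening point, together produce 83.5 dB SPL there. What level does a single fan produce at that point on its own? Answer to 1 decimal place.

3 equal incoherent sources add 10·log₁₀(3) = 4.77 dB over one source.
L_one = 83.5 − 4.77 = 78.7 dB SPL.

78.7 dB SPL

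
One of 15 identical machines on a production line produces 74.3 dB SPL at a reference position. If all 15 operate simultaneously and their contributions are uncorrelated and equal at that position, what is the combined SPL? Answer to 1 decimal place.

15 equal incoherent sources raise the level by 10·log₁₀(15) = 11.76 dB.
L_total = 74.3 + 11.76 = 86.1 dB SPL.

86.1 dB SPL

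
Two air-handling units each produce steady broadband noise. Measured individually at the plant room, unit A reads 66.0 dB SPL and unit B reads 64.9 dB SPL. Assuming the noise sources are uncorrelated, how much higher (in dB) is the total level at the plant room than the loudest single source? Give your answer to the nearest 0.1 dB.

Incoherent sources sum as intensities:
L_total = 10·log₁₀(10^(66.0/10) + 10^(64.9/10)) = 68.50 dB SPL.
Excess over the loudest (66.0 dB): 68.50 − 66.0 = 2.5 dB.

2.5 dB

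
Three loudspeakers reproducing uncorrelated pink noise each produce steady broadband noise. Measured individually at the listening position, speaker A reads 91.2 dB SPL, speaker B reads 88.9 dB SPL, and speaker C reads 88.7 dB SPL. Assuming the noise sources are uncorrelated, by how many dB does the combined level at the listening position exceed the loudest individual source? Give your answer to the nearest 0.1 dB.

3.3 dB

Uncorrelated sources add in intensity (power), not in dB.
L_total = 10·log₁₀(10^(91.2/10) + 10^(88.9/10) + 10^(88.7/10)) = 94.53 dB SPL.
Excess over the loudest (91.2 dB): 94.53 − 91.2 = 3.3 dB.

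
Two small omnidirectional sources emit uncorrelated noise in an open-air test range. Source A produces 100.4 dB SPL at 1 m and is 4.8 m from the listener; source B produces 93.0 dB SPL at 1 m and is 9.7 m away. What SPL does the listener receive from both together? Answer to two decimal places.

86.96 dB SPL

At the listener: L_A = 100.4 − 20·log₁₀(4.8) = 86.775 dB; L_B = 93.0 − 20·log₁₀(9.7) = 73.265 dB.
Combined: 10·log₁₀(10^(86.775/10)+10^(73.265/10)) = 86.96 dB SPL.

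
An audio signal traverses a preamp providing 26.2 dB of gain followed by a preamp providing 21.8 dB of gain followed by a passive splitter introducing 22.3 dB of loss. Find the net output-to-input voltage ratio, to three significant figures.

Net gain = 26.2 + 21.8 + (−22.3) = 25.7 dB.
Voltage ratio = 10^(25.7/20) = 19.3.

19.3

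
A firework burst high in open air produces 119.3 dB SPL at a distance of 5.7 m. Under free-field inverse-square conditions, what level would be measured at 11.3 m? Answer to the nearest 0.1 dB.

113.4 dB SPL

For a point source in a free field, ΔL = −20·log₁₀(d₂/d₁).
ΔL = −20·log₁₀(11.3/5.7) = -5.94 dB, so L₂ = 119.3 + (-5.94) = 113.4 dB SPL.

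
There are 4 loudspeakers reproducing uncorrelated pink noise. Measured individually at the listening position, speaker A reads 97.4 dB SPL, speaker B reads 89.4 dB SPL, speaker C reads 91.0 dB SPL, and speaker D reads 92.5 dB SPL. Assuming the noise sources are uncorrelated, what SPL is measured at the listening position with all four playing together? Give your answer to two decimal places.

99.73 dB SPL

Add the sources as powers (linear), then convert back to dB:
L_total = 10·log₁₀(10^(97.4/10) + 10^(89.4/10) + 10^(91.0/10) + 10^(92.5/10)) = 10·log₁₀(9404000000) = 99.73 dB SPL.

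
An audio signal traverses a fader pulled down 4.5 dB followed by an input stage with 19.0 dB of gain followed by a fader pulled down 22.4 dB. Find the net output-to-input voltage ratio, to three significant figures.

Net gain = (−4.5) + 19.0 + (−22.4) = -7.9 dB.
Voltage ratio = 10^(-7.9/20) = 0.403.

0.403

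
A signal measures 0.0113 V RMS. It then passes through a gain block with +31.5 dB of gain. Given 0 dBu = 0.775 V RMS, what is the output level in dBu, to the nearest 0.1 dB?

-5.2 dBu

Input level: 20·log₁₀(0.0113/0.775) = -36.72 dBu.
Output: -36.72 + 31.5 = -5.2 dBu.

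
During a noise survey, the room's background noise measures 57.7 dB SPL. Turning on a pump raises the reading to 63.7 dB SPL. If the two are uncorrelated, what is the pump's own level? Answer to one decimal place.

62.4 dB SPL

Background correction is a power subtraction:
L_src = 10·log₁₀(10^(63.7/10) − 10^(57.7/10)) = 10·log₁₀(1755000) = 62.4 dB SPL.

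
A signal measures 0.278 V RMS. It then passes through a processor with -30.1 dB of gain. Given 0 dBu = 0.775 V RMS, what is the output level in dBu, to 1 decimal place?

Input level: 20·log₁₀(0.278/0.775) = -8.91 dBu.
Output: -8.91 − 30.1 = -39.0 dBu.

-39.0 dBu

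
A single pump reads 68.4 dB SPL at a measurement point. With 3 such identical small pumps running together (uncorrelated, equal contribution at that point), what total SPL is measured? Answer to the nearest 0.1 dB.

3 equal incoherent sources raise the level by 10·log₁₀(3) = 4.77 dB.
L_total = 68.4 + 4.77 = 73.2 dB SPL.

73.2 dB SPL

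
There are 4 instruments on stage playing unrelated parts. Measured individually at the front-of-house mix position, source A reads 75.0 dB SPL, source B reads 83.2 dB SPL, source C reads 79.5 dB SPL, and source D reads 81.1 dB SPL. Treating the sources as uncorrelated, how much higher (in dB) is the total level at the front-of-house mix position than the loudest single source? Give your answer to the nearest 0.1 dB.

3.4 dB

Uncorrelated sources add in intensity (power), not in dB.
L_total = 10·log₁₀(10^(75.0/10) + 10^(83.2/10) + 10^(79.5/10) + 10^(81.1/10)) = 86.61 dB SPL.
Excess over the loudest (83.2 dB): 86.61 − 83.2 = 3.4 dB.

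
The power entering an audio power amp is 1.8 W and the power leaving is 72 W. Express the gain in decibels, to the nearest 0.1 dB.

16.0 dB

For a power ratio, dB = 10·log₁₀(P₂/P₁).
10·log₁₀(72/1.8) = 10·log₁₀(40.00) = 16.0 dB.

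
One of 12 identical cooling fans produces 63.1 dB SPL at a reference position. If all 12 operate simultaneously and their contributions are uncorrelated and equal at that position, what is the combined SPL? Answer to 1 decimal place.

12 equal incoherent sources raise the level by 10·log₁₀(12) = 10.79 dB.
L_total = 63.1 + 10.79 = 73.9 dB SPL.

73.9 dB SPL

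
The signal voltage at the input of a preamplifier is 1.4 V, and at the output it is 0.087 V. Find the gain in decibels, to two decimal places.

Voltage is an amplitude quantity, so gain = 20·log₁₀(V_out/V_in).
20·log₁₀(0.087/1.4) = 20·log₁₀(0.06214) = -24.13 dB.

-24.13 dB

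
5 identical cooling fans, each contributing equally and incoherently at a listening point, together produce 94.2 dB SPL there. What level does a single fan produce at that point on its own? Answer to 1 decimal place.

5 equal incoherent sources add 10·log₁₀(5) = 6.99 dB over one source.
L_one = 94.2 − 6.99 = 87.2 dB SPL.

87.2 dB SPL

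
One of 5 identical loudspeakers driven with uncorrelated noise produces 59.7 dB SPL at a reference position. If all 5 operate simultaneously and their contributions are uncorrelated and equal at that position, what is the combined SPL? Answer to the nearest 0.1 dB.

5 equal incoherent sources raise the level by 10·log₁₀(5) = 6.99 dB.
L_total = 59.7 + 6.99 = 66.7 dB SPL.

66.7 dB SPL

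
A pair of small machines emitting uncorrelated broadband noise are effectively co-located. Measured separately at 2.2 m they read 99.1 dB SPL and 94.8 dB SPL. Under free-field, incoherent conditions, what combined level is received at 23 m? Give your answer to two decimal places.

Combined at 2.2 m: 10·log₁₀(10^(99.1/10)+10^(94.8/10)) = 100.472 dB SPL.
Then apply −20·log₁₀(23/2.2) = -20.386 dB → 80.09 dB SPL.

80.09 dB SPL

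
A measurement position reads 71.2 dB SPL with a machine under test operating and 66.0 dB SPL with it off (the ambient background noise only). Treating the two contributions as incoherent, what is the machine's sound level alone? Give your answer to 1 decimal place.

Remove the background by subtracting linear intensities:
L_src = 10·log₁₀(10^(71.2/10) − 10^(66.0/10)) = 10·log₁₀(9201000) = 69.6 dB SPL.

69.6 dB SPL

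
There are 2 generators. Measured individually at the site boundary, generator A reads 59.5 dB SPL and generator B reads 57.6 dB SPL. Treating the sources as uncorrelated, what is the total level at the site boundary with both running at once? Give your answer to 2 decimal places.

61.66 dB SPL

Add the sources as powers (linear), then convert back to dB:
L_total = 10·log₁₀(10^(59.5/10) + 10^(57.6/10)) = 10·log₁₀(1467000) = 61.66 dB SPL.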